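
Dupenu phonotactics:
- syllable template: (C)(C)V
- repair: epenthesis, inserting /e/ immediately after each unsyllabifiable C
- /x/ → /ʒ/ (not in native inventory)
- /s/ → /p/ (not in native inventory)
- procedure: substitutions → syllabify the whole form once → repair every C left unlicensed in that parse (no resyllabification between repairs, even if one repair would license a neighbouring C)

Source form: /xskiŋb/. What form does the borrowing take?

Substitution: /x/ → /ʒ/, /s/ → /p/, giving /ʒpkiŋb/.
The consonants /ʒ/, /ŋ/, /b/ cannot be parsed into a legal (C)(C)V syllable (no codas are permitted; onsets may contain at most 2 consonants).
Inserting the epenthetic vowel yields /ʒ/ → /ʒe/, /ŋ/ → /ŋe/, /b/ → /be/.

ʒepkiŋebe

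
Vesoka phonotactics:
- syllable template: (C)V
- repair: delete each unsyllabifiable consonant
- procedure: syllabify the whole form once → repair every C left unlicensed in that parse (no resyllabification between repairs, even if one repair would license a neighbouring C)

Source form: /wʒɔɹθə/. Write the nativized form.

Syllabifying with onset maximization leaves /w/, /ɹ/ stranded (no codas are permitted; onsets are limited to one consonant).
Deleting the stranded consonants removes /w/, /ɹ/.

ʒɔθə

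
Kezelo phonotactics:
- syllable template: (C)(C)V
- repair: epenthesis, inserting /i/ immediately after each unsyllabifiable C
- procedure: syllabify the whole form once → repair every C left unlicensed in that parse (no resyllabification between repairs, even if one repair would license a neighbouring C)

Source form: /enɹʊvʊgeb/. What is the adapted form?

enɹʊvʊgebi

The consonants /b/ cannot be parsed into a legal (C)(C)V syllable (no codas are permitted; onsets may contain at most 2 consonants).
Each unlicensed consonant becomes the onset of a new syllable: /b/ → /bi/.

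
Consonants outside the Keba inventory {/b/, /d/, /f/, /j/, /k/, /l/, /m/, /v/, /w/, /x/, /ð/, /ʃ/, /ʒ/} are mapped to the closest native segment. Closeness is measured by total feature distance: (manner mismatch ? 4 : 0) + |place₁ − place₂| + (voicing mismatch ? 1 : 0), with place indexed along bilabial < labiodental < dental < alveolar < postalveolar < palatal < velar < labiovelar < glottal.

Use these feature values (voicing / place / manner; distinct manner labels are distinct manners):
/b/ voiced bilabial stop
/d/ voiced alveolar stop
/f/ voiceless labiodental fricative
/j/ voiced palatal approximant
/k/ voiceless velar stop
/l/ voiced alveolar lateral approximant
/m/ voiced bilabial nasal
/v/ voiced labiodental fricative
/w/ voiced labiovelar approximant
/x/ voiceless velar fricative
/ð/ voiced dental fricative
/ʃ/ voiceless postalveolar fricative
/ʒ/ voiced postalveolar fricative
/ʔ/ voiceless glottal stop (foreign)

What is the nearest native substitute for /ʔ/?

/k/ is closest: same manner (stop), place distance 2 (glottal→velar), same voicing; total 2. Next closest is /d/ at distance 6.

k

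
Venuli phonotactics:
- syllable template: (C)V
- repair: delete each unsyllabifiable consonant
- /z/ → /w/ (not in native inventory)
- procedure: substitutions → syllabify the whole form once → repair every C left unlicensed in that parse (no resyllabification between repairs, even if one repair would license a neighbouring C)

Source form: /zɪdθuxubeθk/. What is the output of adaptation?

wɪθuxube

Substitution: /z/ → /w/, giving /wɪdθuxubeθk/.
Under (C)V, the unsyllabifiable consonants are /d/, /θ/, /k/ (no codas are permitted; onsets are limited to one consonant).
Each unlicensed consonant is deleted: /d/, /θ/, /k/.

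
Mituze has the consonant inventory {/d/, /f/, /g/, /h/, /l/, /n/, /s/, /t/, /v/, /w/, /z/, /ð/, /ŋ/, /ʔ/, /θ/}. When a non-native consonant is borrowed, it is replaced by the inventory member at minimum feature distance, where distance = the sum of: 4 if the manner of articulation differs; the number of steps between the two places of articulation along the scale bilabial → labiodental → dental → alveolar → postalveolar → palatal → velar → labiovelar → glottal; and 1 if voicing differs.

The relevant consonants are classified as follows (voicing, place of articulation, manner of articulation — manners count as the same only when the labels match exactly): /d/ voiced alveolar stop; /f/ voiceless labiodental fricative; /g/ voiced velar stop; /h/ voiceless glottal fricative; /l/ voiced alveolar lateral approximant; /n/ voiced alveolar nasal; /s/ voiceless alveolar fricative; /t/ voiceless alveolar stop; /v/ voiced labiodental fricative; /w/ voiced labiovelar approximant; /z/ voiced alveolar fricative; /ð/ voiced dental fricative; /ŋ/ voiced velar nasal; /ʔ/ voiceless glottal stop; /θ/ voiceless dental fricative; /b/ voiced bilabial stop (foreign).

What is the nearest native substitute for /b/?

/d/ is closest: same manner (stop), place distance 3 (bilabial→alveolar), same voicing; total 3. Next closest is /t/ at distance 4.

d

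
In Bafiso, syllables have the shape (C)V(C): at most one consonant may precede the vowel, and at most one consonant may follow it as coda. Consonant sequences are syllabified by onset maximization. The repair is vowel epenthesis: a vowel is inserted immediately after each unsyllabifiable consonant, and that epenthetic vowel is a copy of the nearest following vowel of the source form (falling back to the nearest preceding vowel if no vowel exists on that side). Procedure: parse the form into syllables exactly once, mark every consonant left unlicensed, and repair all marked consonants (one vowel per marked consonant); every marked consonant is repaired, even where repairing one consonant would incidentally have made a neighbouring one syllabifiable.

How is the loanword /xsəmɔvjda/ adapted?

Under (C)V(C), the unsyllabifiable consonants are /x/, /j/ (at most one coda consonant is licensed; onsets are limited to one consonant).
Each unlicensed consonant becomes the onset of a new syllable: /x/ → /xə/, /j/ → /ja/.

xəsəmɔvjada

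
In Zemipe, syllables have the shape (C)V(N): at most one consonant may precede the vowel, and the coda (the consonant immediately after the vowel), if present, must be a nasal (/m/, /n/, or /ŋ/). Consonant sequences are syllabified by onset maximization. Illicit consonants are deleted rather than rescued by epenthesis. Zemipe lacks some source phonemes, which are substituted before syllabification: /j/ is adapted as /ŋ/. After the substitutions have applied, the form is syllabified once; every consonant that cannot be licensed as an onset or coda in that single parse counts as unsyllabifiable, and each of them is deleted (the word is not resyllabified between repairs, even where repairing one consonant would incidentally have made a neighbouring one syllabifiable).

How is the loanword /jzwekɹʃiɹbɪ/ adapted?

weʃibɪ

Substitution: /j/ → /ŋ/, giving /ŋzwekɹʃiɹbɪ/.
Under (C)V(N), the unsyllabifiable consonants are /ŋ/, /z/, /k/, /ɹ/, /ɹ/ (only a nasal (/m/, /n/, or /ŋ/) is licensed in coda position; onsets are limited to one consonant).
Each unlicensed consonant is deleted: /ŋ/, /z/, /k/, /ɹ/, /ɹ/.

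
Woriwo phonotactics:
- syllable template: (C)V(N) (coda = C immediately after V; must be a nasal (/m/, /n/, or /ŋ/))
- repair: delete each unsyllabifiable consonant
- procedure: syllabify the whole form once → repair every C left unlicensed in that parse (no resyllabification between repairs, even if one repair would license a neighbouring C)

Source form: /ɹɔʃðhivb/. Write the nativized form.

Under (C)V(N), the unsyllabifiable consonants are /ʃ/, /ð/, /v/, /b/ (only a nasal (/m/, /n/, or /ŋ/) is licensed in coda position; onsets are limited to one consonant).
Each unlicensed consonant is deleted: /ʃ/, /ð/, /v/, /b/.

ɹɔhi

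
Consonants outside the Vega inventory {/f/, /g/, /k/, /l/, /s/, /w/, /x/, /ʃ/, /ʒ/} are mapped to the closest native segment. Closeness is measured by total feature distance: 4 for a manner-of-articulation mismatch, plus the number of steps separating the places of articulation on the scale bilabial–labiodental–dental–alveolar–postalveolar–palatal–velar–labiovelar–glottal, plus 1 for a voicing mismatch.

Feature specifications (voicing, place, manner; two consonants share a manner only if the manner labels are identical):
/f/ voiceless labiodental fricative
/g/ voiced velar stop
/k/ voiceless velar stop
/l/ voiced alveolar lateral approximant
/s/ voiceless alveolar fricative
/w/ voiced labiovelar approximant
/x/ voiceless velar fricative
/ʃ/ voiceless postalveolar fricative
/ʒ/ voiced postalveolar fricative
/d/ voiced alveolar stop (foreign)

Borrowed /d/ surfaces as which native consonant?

g

/g/ is closest: same manner (stop), place distance 3 (alveolar→velar), same voicing; total 3. Next closest is /k/ at distance 4.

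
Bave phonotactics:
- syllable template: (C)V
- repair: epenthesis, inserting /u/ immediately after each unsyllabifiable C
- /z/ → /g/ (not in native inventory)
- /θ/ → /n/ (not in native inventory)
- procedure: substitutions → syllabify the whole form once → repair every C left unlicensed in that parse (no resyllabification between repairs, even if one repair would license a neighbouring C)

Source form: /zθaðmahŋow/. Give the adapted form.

gunaðumahuŋowu

Substitution: /z/ → /g/, /θ/ → /n/, giving /gnaðmahŋow/.
Under (C)V, the unsyllabifiable consonants are /g/, /ð/, /h/, /w/ (no codas are permitted; onsets are limited to one consonant).
Epenthesis after each stranded consonant: /g/ → /gu/, /ð/ → /ðu/, /h/ → /hu/, /w/ → /wu/.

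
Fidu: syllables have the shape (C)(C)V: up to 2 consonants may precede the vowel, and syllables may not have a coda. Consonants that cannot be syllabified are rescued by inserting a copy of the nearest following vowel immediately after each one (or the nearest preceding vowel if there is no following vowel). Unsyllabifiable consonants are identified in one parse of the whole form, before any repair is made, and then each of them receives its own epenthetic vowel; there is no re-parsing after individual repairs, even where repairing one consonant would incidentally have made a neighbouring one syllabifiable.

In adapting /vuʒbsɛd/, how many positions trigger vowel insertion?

The unsyllabifiable consonants are /ʒ/, /d/; each receives one epenthetic vowel.

2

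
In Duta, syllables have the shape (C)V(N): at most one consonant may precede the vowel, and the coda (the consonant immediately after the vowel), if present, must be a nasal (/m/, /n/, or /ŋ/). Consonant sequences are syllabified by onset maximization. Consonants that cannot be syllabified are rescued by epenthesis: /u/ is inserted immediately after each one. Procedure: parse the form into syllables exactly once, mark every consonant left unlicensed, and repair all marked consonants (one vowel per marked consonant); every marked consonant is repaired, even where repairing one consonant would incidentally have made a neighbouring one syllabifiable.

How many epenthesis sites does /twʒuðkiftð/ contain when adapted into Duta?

The unsyllabifiable consonants are /t/, /w/, /ð/, /f/, /t/, /ð/; each receives one epenthetic vowel.

6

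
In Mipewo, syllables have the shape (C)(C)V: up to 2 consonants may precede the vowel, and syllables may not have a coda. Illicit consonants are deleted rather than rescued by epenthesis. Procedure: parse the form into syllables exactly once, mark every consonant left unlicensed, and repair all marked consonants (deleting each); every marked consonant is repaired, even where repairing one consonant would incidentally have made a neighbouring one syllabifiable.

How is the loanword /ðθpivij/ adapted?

Under (C)(C)V, the unsyllabifiable consonants are /ð/, /j/ (no codas are permitted; onsets may contain at most 2 consonants).
Each unlicensed consonant is deleted: /ð/, /j/.

θpivi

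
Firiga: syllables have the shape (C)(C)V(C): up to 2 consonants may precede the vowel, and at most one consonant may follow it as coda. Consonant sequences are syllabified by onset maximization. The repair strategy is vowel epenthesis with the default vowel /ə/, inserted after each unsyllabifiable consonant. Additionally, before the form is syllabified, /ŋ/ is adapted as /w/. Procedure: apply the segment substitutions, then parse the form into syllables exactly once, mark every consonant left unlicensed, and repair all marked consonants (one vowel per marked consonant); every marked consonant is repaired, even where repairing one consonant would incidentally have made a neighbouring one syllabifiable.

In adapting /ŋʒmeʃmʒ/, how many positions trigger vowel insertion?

After substitution the input is /wʒmeʃmʒ/.
The unsyllabifiable consonants are /w/, /m/, /ʒ/; each receives one epenthetic vowel.

3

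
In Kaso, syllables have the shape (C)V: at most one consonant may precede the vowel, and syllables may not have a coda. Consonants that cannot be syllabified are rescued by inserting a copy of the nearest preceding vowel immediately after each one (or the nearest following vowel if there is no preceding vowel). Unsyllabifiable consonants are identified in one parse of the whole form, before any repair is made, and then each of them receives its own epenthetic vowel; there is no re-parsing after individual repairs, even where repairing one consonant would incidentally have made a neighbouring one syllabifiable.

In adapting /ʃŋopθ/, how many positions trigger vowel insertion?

The unsyllabifiable consonants are /ʃ/, /p/, /θ/; each receives one epenthetic vowel.

3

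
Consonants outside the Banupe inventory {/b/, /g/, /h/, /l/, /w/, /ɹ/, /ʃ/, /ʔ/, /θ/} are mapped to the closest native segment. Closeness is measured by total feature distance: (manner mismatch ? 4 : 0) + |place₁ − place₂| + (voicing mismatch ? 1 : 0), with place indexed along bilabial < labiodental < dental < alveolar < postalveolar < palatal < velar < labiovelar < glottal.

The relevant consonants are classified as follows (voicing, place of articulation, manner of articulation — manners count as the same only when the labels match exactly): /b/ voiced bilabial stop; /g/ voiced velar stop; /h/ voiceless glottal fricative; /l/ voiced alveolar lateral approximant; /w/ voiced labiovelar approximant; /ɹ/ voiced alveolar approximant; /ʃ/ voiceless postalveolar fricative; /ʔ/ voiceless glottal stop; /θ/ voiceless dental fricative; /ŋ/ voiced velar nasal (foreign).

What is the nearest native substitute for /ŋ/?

/g/ is closest: manner differs (nasal→stop, +4), place distance 0 (velar→velar), same voicing; total 4. Next closest is /w/ at distance 5.

g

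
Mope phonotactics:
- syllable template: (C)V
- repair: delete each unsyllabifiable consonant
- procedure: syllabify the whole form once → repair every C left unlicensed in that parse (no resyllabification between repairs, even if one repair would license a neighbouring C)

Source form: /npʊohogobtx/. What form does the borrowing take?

pʊohogo

Under (C)V, the unsyllabifiable consonants are /n/, /b/, /t/, /x/ (no codas are permitted; onsets are limited to one consonant).
Deletion applies to /n/, /b/, /t/, /x/.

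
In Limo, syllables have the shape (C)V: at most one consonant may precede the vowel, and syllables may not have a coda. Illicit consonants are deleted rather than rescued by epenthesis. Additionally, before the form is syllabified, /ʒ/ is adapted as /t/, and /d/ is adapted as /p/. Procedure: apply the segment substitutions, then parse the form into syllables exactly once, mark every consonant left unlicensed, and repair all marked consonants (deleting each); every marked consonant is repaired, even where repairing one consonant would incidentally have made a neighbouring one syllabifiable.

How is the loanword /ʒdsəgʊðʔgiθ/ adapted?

Substitution: /ʒ/ → /t/, /d/ → /p/, giving /tpsəgʊðʔgiθ/.
Syllabifying with onset maximization leaves /t/, /p/, /ð/, /ʔ/, /θ/ stranded (no codas are permitted; onsets are limited to one consonant).
Each unlicensed consonant is deleted: /t/, /p/, /ð/, /ʔ/, /θ/.

səgʊgi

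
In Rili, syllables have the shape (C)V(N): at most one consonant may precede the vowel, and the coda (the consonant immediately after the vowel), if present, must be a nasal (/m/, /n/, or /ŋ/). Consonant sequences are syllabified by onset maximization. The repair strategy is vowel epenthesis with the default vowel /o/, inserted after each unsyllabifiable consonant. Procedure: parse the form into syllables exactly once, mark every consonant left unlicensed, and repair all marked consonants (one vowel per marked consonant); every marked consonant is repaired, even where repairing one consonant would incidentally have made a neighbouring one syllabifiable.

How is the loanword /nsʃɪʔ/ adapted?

nosoʃɪʔo

The consonants /n/, /s/, /ʔ/ cannot be parsed into a legal (C)V(N) syllable (only a nasal (/m/, /n/, or /ŋ/) is licensed in coda position; onsets are limited to one consonant).
Epenthesis after each stranded consonant: /n/ → /no/, /s/ → /so/, /ʔ/ → /ʔo/.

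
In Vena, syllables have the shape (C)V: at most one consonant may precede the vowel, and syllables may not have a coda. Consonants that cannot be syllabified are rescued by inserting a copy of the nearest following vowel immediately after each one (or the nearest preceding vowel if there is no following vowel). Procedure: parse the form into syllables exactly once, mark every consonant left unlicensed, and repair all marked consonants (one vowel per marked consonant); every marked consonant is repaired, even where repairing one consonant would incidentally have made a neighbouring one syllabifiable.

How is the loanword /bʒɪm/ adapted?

The consonants /b/, /m/ cannot be parsed into a legal (C)V syllable (no codas are permitted; onsets are limited to one consonant).
Each unlicensed consonant becomes the onset of a new syllable: /b/ → /bɪ/, /m/ → /mɪ/.

bɪʒɪmɪ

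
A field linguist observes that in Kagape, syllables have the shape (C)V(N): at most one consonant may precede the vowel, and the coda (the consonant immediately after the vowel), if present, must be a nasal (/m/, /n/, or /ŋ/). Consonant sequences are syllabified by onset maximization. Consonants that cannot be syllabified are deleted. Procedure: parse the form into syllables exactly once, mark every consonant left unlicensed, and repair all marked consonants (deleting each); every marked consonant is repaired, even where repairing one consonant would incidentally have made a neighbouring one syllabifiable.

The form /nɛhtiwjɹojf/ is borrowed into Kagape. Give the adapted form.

nɛtiɹo

The consonants /h/, /w/, /j/, /j/, /f/ cannot be parsed into a legal (C)V(N) syllable (only a nasal (/m/, /n/, or /ŋ/) is licensed in coda position; onsets are limited to one consonant).
Each unlicensed consonant is deleted: /h/, /w/, /j/, /j/, /f/.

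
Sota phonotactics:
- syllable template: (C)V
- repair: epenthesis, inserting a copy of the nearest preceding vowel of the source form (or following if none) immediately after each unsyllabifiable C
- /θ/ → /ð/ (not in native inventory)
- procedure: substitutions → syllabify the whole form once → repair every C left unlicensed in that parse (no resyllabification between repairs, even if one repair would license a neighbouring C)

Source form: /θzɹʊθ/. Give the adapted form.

Substitution: /θ/ → /ð/, giving /ðzɹʊð/.
Syllabifying with onset maximization leaves /ð/, /z/, /ð/ stranded (no codas are permitted; onsets are limited to one consonant).
Epenthesis after each stranded consonant: /ð/ → /ðʊ/, /z/ → /zʊ/, /ð/ → /ðʊ/.

ðʊzʊɹʊðʊ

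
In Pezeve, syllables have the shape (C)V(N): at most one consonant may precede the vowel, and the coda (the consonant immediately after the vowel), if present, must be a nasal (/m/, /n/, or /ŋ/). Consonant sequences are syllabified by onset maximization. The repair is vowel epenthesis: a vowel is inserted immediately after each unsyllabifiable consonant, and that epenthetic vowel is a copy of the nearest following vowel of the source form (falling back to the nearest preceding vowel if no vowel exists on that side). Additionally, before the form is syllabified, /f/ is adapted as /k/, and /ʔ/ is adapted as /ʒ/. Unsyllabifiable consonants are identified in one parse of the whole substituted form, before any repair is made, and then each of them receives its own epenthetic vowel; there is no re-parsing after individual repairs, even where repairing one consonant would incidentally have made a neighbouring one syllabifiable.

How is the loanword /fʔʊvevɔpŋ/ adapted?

kʊʒʊvevɔpɔŋɔ

Substitution: /f/ → /k/, /ʔ/ → /ʒ/, giving /kʒʊvevɔpŋ/.
Under (C)V(N), the unsyllabifiable consonants are /k/, /p/, /ŋ/ (only a nasal (/m/, /n/, or /ŋ/) is licensed in coda position; onsets are limited to one consonant).
Epenthesis after each stranded consonant: /k/ → /kʊ/, /p/ → /pɔ/, /ŋ/ → /ŋɔ/.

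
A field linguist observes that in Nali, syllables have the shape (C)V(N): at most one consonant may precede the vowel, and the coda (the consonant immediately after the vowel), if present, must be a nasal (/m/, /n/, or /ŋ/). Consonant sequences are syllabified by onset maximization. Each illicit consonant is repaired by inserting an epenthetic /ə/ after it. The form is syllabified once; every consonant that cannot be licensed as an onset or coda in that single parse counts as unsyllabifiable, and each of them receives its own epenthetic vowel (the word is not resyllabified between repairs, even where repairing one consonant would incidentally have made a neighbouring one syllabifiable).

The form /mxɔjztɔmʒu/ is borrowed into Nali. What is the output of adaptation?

Under (C)V(N), the unsyllabifiable consonants are /m/, /j/, /z/ (only a nasal (/m/, /n/, or /ŋ/) is licensed in coda position; onsets are limited to one consonant).
Each unlicensed consonant becomes the onset of a new syllable: /m/ → /mə/, /j/ → /jə/, /z/ → /zə/.

məxɔjəzətɔmʒu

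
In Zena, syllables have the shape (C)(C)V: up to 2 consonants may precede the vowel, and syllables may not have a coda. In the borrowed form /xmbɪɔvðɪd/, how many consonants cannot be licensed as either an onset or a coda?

Syllabifying with onset maximization leaves /x/, /d/ stranded (no codas are permitted; onsets may contain at most 2 consonants).

2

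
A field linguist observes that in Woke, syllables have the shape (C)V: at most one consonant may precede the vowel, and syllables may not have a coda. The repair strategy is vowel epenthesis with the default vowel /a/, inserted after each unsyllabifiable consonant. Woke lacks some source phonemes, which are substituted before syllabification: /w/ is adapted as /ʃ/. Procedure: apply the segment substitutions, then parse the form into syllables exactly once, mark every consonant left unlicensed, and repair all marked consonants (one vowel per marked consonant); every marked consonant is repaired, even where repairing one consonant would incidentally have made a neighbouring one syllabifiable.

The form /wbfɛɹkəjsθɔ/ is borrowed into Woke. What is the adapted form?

Substitution: /w/ → /ʃ/, giving /ʃbfɛɹkəjsθɔ/.
Syllabifying with onset maximization leaves /ʃ/, /b/, /ɹ/, /j/, /s/ stranded (no codas are permitted; onsets are limited to one consonant).
Inserting the epenthetic vowel yields /ʃ/ → /ʃa/, /b/ → /ba/, /ɹ/ → /ɹa/, /j/ → /ja/, /s/ → /sa/.

ʃabafɛɹakəjasaθɔ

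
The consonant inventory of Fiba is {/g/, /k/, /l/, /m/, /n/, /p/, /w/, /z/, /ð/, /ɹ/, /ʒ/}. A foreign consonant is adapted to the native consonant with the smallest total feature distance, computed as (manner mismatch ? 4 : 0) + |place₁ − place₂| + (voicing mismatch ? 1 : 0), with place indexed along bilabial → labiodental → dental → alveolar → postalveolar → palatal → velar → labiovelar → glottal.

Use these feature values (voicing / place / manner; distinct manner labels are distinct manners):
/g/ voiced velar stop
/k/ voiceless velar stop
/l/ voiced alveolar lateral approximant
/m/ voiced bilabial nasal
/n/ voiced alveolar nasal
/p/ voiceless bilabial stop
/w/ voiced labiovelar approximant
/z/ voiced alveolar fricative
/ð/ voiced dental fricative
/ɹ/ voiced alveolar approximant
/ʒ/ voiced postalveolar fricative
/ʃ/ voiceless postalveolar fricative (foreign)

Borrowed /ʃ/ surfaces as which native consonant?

/ʒ/ is closest: same manner (fricative), place distance 0 (postalveolar→postalveolar), voicing differs (+1); total 1. Next closest is /z/ at distance 2.

ʒ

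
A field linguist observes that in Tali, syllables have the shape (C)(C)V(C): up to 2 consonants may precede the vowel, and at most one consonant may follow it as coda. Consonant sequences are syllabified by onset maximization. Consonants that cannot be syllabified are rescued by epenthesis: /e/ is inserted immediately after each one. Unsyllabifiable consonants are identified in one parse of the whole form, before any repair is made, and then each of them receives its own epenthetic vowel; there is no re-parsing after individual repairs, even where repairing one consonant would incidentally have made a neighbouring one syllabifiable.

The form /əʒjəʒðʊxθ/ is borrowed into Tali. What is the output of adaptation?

The consonants /θ/ cannot be parsed into a legal (C)(C)V(C) syllable (at most one coda consonant is licensed; onsets may contain at most 2 consonants).
Each unlicensed consonant becomes the onset of a new syllable: /θ/ → /θe/.

əʒjəʒðʊxθe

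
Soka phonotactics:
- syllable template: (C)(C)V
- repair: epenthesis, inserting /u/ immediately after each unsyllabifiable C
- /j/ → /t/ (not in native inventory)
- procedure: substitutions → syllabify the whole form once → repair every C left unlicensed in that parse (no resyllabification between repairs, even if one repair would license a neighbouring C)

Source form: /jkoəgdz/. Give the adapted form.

tkoəguduzu

Substitution: /j/ → /t/, giving /tkoəgdz/.
The consonants /g/, /d/, /z/ cannot be parsed into a legal (C)(C)V syllable (no codas are permitted; onsets may contain at most 2 consonants).
Epenthesis after each stranded consonant: /g/ → /gu/, /d/ → /du/, /z/ → /zu/.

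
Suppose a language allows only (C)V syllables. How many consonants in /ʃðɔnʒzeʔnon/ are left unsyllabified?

Under (C)V, the unsyllabifiable consonants are /ʃ/, /n/, /ʒ/, /ʔ/, /n/ (no codas are permitted; onsets are limited to one consonant).

5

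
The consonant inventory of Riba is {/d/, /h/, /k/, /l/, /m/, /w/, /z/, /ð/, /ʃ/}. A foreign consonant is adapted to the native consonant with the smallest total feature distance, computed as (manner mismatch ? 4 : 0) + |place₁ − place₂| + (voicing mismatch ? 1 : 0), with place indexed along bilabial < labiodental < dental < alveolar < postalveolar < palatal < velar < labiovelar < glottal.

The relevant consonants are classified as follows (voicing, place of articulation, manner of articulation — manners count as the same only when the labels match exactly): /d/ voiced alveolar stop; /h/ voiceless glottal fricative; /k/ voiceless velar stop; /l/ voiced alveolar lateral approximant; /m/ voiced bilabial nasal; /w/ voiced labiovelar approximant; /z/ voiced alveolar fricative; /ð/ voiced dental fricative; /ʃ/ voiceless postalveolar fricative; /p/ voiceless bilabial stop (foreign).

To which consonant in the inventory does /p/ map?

/d/ is closest: same manner (stop), place distance 3 (bilabial→alveolar), voicing differs (+1); total 4. Next closest is /m/ at distance 5.

d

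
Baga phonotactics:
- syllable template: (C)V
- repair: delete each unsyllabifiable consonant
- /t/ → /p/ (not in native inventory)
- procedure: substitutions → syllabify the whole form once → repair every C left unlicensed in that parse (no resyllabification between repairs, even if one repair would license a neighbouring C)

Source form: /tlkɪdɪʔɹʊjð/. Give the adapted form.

kɪdɪɹʊ

Substitution: /t/ → /p/, giving /plkɪdɪʔɹʊjð/.
Syllabifying with onset maximization leaves /p/, /l/, /ʔ/, /j/, /ð/ stranded (no codas are permitted; onsets are limited to one consonant).
Deleting the stranded consonants removes /p/, /l/, /ʔ/, /j/, /ð/.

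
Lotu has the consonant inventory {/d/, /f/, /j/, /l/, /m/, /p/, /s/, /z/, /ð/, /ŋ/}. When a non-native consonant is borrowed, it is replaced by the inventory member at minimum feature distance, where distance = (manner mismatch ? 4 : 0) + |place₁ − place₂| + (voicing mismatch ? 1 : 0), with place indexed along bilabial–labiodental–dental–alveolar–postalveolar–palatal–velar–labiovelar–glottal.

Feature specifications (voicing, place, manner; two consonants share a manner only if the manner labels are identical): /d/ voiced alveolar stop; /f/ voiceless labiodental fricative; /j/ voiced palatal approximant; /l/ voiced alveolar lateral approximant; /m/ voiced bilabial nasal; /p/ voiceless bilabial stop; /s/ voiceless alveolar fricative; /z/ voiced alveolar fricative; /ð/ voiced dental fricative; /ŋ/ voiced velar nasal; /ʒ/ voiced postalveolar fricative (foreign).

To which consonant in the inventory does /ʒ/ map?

/z/ is closest: same manner (fricative), place distance 1 (postalveolar→alveolar), same voicing; total 1. Next closest is /s/ at distance 2.

z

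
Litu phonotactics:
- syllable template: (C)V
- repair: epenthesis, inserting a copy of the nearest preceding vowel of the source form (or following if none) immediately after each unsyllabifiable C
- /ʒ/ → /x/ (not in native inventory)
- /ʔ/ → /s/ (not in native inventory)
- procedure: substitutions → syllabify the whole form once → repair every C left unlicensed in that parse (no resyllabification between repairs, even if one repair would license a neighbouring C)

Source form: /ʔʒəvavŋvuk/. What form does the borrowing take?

səxəvavaŋavuku

Substitution: /ʔ/ → /s/, /ʒ/ → /x/, giving /sxəvavŋvuk/.
Syllabifying with onset maximization leaves /s/, /v/, /ŋ/, /k/ stranded (no codas are permitted; onsets are limited to one consonant).
Each unlicensed consonant becomes the onset of a new syllable: /s/ → /sə/, /v/ → /va/, /ŋ/ → /ŋa/, /k/ → /ku/.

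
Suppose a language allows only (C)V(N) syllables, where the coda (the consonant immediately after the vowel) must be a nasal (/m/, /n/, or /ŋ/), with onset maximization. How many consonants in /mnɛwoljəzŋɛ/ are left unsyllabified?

3

Under (C)V(N), the unsyllabifiable consonants are /m/, /l/, /z/ (only a nasal (/m/, /n/, or /ŋ/) is licensed in coda position; onsets are limited to one consonant).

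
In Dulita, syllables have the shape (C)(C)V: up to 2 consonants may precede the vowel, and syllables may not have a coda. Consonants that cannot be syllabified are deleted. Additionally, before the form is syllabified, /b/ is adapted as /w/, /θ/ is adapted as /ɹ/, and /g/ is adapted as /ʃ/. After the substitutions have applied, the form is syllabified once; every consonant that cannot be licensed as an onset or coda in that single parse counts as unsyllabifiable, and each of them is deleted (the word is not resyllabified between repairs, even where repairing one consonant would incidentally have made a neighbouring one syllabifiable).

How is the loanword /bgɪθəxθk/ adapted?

Substitution: /b/ → /w/, /g/ → /ʃ/, /θ/ → /ɹ/, giving /wʃɪɹəxɹk/.
Under (C)(C)V, the unsyllabifiable consonants are /x/, /ɹ/, /k/ (no codas are permitted; onsets may contain at most 2 consonants).
Deleting the stranded consonants removes /x/, /ɹ/, /k/.

wʃɪɹə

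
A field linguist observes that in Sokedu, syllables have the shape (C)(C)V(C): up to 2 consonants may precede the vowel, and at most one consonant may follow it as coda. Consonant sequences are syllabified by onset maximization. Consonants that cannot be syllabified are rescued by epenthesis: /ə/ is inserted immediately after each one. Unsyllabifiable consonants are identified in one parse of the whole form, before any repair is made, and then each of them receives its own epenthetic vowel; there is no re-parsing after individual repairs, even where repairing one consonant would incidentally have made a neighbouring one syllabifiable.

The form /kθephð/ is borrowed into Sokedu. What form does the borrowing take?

kθephəðə

Under (C)(C)V(C), the unsyllabifiable consonants are /h/, /ð/ (at most one coda consonant is licensed; onsets may contain at most 2 consonants).
Inserting the epenthetic vowel yields /h/ → /hə/, /ð/ → /ðə/.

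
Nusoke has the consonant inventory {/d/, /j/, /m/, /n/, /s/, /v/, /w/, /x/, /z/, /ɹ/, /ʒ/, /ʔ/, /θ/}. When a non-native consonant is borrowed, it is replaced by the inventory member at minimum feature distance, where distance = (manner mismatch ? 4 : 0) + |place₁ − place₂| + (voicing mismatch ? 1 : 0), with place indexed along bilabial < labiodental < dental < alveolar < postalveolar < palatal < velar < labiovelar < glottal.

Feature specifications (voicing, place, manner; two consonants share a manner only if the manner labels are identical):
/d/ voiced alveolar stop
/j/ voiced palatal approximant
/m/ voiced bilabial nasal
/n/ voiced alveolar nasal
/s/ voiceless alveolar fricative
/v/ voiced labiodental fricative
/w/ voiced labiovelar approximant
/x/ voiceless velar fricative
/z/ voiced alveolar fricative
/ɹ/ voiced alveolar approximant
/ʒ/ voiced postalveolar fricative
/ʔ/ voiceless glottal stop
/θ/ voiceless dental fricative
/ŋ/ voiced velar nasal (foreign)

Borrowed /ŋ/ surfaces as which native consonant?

/n/ is closest: same manner (nasal), place distance 3 (velar→alveolar), same voicing; total 3. Next closest is /j/ at distance 5.

n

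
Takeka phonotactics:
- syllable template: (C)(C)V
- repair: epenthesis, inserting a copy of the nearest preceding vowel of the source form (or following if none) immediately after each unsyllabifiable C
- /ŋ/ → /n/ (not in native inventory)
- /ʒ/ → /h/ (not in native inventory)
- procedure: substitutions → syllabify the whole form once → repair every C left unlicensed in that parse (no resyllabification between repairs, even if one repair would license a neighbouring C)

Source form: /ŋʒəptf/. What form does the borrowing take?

nhəpətəfə

Substitution: /ŋ/ → /n/, /ʒ/ → /h/, giving /nhəptf/.
The consonants /p/, /t/, /f/ cannot be parsed into a legal (C)(C)V syllable (no codas are permitted; onsets may contain at most 2 consonants).
Inserting the epenthetic vowel yields /p/ → /pə/, /t/ → /tə/, /f/ → /fə/.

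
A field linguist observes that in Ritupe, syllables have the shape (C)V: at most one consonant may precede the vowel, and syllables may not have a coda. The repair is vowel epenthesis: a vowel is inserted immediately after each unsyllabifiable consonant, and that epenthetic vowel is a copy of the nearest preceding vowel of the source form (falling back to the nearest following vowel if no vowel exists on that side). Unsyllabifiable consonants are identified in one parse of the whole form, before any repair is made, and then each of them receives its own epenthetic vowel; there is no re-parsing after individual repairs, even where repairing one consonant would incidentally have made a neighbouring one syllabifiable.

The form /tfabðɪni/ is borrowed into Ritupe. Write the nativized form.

The consonants /t/, /b/ cannot be parsed into a legal (C)V syllable (no codas are permitted; onsets are limited to one consonant).
Each unlicensed consonant becomes the onset of a new syllable: /t/ → /ta/, /b/ → /ba/.

tafabaðɪni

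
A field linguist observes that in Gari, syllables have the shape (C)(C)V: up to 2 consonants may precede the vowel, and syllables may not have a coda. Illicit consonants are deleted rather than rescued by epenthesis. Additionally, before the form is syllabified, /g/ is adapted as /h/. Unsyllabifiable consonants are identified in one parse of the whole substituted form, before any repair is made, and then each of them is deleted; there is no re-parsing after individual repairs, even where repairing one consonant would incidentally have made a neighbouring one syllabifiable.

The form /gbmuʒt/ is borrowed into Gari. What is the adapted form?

bmu

Substitution: /g/ → /h/, giving /hbmuʒt/.
Under (C)(C)V, the unsyllabifiable consonants are /h/, /ʒ/, /t/ (no codas are permitted; onsets may contain at most 2 consonants).
Deleting the stranded consonants removes /h/, /ʒ/, /t/.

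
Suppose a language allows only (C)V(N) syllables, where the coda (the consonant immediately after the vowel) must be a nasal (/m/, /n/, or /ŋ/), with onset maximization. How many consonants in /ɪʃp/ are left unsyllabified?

2

The consonants /ʃ/, /p/ cannot be parsed into a legal (C)V(N) syllable (only a nasal (/m/, /n/, or /ŋ/) is licensed in coda position; onsets are limited to one consonant).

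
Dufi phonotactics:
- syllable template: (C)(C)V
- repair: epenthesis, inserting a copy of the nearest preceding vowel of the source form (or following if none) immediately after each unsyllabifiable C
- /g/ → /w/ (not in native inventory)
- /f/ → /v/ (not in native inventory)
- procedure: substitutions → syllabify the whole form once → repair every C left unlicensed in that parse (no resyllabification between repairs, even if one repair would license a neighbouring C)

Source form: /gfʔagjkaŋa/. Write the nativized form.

wavʔawajkaŋa

Substitution: /g/ → /w/, /f/ → /v/, giving /wvʔawjkaŋa/.
The consonants /w/, /w/ cannot be parsed into a legal (C)(C)V syllable (no codas are permitted; onsets may contain at most 2 consonants).
Inserting the epenthetic vowel yields /w/ → /wa/, /w/ → /wa/.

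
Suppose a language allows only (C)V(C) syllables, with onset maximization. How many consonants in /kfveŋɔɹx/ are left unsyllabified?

Syllabifying with onset maximization leaves /k/, /f/, /x/ stranded (at most one coda consonant is licensed; onsets are limited to one consonant).

3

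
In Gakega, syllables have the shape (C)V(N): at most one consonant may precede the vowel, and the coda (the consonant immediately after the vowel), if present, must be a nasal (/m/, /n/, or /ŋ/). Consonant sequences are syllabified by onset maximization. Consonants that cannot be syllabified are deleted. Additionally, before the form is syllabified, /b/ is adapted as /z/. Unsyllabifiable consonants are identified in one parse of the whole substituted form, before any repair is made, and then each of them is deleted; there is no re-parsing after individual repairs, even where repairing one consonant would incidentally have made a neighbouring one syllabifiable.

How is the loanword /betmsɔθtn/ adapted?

zesɔ

Substitution: /b/ → /z/, giving /zetmsɔθtn/.
Under (C)V(N), the unsyllabifiable consonants are /t/, /m/, /θ/, /t/, /n/ (only a nasal (/m/, /n/, or /ŋ/) is licensed in coda position; onsets are limited to one consonant).
Deleting the stranded consonants removes /t/, /m/, /θ/, /t/, /n/.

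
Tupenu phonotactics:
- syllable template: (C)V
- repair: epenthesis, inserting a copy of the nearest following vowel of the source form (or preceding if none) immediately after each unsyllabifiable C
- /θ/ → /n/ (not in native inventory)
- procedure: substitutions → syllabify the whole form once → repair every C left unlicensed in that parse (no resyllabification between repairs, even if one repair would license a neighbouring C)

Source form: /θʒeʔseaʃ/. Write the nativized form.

neʒeʔeseaʃa

Substitution: /θ/ → /n/, giving /nʒeʔseaʃ/.
The consonants /n/, /ʔ/, /ʃ/ cannot be parsed into a legal (C)V syllable (no codas are permitted; onsets are limited to one consonant).
Each unlicensed consonant becomes the onset of a new syllable: /n/ → /ne/, /ʔ/ → /ʔe/, /ʃ/ → /ʃa/.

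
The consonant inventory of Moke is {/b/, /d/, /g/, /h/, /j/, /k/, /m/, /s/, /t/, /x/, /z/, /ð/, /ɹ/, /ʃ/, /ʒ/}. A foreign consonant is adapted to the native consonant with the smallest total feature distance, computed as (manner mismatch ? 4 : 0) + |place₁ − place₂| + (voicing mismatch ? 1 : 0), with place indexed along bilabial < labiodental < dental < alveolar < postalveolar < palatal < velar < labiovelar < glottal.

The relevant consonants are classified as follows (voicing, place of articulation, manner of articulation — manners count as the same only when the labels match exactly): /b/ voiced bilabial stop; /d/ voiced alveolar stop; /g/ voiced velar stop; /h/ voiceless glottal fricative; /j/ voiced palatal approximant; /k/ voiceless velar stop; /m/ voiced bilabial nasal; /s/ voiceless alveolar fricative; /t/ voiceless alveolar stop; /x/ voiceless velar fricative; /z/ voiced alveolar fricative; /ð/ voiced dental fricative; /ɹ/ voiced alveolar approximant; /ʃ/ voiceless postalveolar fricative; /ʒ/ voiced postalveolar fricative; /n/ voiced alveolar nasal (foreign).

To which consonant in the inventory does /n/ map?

m

/m/ is closest: same manner (nasal), place distance 3 (alveolar→bilabial), same voicing; total 3. Next closest is /d/ at distance 4.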